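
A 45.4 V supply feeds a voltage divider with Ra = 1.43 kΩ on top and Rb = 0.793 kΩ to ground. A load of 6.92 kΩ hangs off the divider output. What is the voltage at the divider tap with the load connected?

V_out ≈ 15.1 V

The load sits in parallel with Rb: Rb‖R_L = (793 × 6920) / (793 + 6920) = 711.5 Ω.
V_out = 45.4 × 711.5 / (1430 + 711.5) = 45.4 × 711.5/2141 = 15.1 V.
(Unloaded it would have been 16.2 V.)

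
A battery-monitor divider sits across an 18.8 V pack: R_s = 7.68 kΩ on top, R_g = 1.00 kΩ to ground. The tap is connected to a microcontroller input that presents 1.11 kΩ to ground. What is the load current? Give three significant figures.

I_L ≈ 1.09 mA

R_g‖R_L = 0.5261 kΩ; V_out = 18.8 × 0.5261/8.206 = 1.205 V.
I_L = V_out / R_L = 1.205 / 1.11 kΩ = 1.09 mA.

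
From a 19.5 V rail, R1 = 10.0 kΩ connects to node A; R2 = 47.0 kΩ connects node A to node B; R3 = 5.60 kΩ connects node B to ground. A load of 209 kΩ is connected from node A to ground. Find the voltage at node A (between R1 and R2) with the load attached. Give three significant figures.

V ≈ 15.8 V

Below node A the series string R2+R3 = 52.60 kΩ sits in parallel with the 209 kΩ load: 42.02 kΩ.
V_A = 19.5 × 42.02/(10.0 + 42.02) = 15.8 V.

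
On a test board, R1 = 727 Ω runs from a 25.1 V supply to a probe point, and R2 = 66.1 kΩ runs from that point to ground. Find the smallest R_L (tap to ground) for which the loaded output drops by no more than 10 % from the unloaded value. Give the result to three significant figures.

R_L(min) ≈ 6.47 kΩ

Output resistance R_th = R1‖R2 = (727 × 66100)/66830 = 719.1 Ω.
The fractional drop is R_th/(R_th + R_L); requiring this ≤ 0.100 gives R_L ≥ R_th(1/0.100 − 1) = 719.1 × 9.000 = 6.47 kΩ.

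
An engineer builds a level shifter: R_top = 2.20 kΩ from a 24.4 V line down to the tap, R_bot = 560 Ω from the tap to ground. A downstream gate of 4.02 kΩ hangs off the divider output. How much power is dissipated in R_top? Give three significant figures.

P ≈ 181 mW

Total resistance from the source is R_top + (R_bot‖R_L) = 2692 Ω, so I = 24.4/2692 Ω = 9.065 mA.
P = I²·R_top = (9.065 mA)² × 2.20 kΩ = 181 mW.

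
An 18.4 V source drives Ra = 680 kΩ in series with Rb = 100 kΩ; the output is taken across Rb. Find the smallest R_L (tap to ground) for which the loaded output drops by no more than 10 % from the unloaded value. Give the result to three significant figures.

R_L(min) ≈ 785 kΩ

Output resistance R_th = Ra‖Rb = (680 × 100)/780.0 = 87.18 kΩ.
The fractional drop is R_th/(R_th + R_L); requiring this ≤ 0.100 gives R_L ≥ R_th(1/0.100 − 1) = 87.18 × 9.000 = 785 kΩ.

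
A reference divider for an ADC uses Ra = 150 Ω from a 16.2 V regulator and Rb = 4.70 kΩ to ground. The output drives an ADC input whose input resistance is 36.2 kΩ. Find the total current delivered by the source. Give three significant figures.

Rb‖R_L = 4160 Ω, so the source sees Ra + Rb‖R_L = 4310 Ω.
I = 16.2 V / 4310 Ω = 3.76 mA.

I ≈ 3.76 mA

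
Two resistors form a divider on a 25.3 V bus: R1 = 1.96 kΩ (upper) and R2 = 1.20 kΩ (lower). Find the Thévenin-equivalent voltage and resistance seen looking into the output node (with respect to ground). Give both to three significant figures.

V_th is the open-circuit tap voltage: 25.3 × 1.20/(1.96 + 1.20) = 9.61 V.
With the supply zeroed, R1 and R2 appear in parallel from the tap: R_th = R1‖R2 = (1.96 × 1.20)/3.160 = 744 Ω.

V_th = 9.61 V, R_th = 744 Ω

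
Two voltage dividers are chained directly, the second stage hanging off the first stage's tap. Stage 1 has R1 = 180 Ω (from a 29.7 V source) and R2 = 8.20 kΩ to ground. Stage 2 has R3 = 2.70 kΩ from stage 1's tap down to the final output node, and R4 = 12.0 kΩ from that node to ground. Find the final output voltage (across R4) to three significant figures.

Stage 2 presents R3+R4 = 14700 Ω as a load on stage 1's tap.
Stage 1's lower leg becomes R2‖(R3+R4) = 5264 Ω, so V_mid = 29.7 × 5264/5444 = 28.72 V.
Stage 2 is itself unloaded: V_out = V_mid × R4/(R3+R4) = 28.72 × 12000/14700 = 23.4 V.

V_out ≈ 23.4 V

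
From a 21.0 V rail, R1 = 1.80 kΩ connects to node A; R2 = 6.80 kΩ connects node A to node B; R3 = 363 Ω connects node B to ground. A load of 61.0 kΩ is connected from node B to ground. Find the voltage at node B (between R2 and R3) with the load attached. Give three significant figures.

At node B, R3 is in parallel with the load: R3‖R_L = 360.9 Ω.
Below node A the resistance is R2 + (R3‖R_L) = 7161 Ω, so V_A = 21.0 × 7161/8961 = 16.78 V.
Then V_B = V_A × (R3‖R_L)/(R2 + R3‖R_L) = 16.78 × 360.9/7161 = 0.846 V.

V ≈ 0.846 V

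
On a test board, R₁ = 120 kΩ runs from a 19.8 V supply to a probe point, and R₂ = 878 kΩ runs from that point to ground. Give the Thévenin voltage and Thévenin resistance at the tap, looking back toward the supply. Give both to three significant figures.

V_th = 17.4 V, R_th = 106 kΩ

V_th is the open-circuit tap voltage: 19.8 × 878/(120 + 878) = 17.4 V.
With the supply zeroed, R₁ and R₂ appear in parallel from the tap: R_th = R₁‖R₂ = (120 × 878)/998.0 = 106 kΩ.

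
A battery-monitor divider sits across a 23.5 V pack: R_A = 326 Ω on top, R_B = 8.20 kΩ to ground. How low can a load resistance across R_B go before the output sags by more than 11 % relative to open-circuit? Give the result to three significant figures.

R_L(min) ≈ 2.54 kΩ

Output resistance R_th = R_A‖R_B = (326 × 8200)/8526 = 313.5 Ω.
The fractional drop is R_th/(R_th + R_L); requiring this ≤ 0.110 gives R_L ≥ R_th(1/0.110 − 1) = 313.5 × 8.091 = 2.54 kΩ.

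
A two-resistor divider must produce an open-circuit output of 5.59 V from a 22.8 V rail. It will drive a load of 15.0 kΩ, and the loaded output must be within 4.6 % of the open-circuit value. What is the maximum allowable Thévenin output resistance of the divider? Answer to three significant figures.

Loading drop = R_th/(R_th + R_L) ≤ 0.0460, so R_th ≤ R_L · ε/(1−ε) = 15.0 kΩ × 0.0460/0.9540 = 723 Ω.
(Any R1, R2 with R2/(R1+R2) = 0.245 and R1‖R2 ≤ 723 Ω will meet the spec.)

R_th ≤ 723 Ω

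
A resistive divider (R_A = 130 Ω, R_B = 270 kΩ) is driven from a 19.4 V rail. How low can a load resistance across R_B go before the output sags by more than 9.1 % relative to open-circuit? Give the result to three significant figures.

Output resistance R_th = R_A‖R_B = (130 × 270000)/270100 = 129.9 Ω.
The fractional drop is R_th/(R_th + R_L); requiring this ≤ 0.0910 gives R_L ≥ R_th(1/0.0910 − 1) = 129.9 × 9.989 = 1.30 kΩ.

R_L(min) ≈ 1.30 kΩ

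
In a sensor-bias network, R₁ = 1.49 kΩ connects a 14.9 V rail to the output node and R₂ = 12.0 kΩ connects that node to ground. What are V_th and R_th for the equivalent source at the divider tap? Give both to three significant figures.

V_th is the open-circuit tap voltage: 14.9 × 12.0/(1.49 + 12.0) = 13.3 V.
With the supply zeroed, R₁ and R₂ appear in parallel from the tap: R_th = R₁‖R₂ = (1.49 × 12.0)/13.49 = 1.33 kΩ.

V_th = 13.3 V, R_th = 1.33 kΩ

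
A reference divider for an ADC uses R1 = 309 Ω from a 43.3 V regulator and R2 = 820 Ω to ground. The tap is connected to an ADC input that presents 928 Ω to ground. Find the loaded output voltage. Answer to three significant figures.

The load sits in parallel with R2: R2‖R_L = (820 × 928) / (820 + 928) = 435.3 Ω.
V_out = 43.3 × 435.3 / (309 + 435.3) = 43.3 × 435.3/744.3 = 25.3 V.

V_out ≈ 25.3 V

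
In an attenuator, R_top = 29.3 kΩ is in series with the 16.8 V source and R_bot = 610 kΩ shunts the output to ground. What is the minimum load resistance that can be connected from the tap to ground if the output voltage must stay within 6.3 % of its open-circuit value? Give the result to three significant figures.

Output resistance R_th = R_top‖R_bot = (29.3 × 610)/639.3 = 27.96 kΩ.
The fractional drop is R_th/(R_th + R_L); requiring this ≤ 0.0630 gives R_L ≥ R_th(1/0.0630 − 1) = 27.96 × 14.87 = 416 kΩ.

R_L(min) ≈ 416 kΩ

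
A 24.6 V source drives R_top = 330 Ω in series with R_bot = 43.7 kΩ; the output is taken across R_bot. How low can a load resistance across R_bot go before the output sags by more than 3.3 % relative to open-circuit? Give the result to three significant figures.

R_L(min) ≈ 9.60 kΩ

Output resistance R_th = R_top‖R_bot = (330 × 43700)/44030 = 327.5 Ω.
The fractional drop is R_th/(R_th + R_L); requiring this ≤ 0.0330 gives R_L ≥ R_th(1/0.0330 − 1) = 327.5 × 29.30 = 9.60 kΩ.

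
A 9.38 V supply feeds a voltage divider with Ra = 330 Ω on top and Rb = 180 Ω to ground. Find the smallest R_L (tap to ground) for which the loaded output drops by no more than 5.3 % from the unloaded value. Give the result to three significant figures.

R_L(min) ≈ 2.08 kΩ

Output resistance R_th = Ra‖Rb = (330 × 180)/510.0 = 116.5 Ω.
The fractional drop is R_th/(R_th + R_L); requiring this ≤ 0.0530 gives R_L ≥ R_th(1/0.0530 − 1) = 116.5 × 17.87 = 2.08 kΩ.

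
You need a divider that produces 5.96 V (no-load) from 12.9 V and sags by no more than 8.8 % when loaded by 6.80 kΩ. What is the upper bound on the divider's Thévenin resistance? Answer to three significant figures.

R_th ≤ 656 Ω

Loading drop = R_th/(R_th + R_L) ≤ 0.0880, so R_th ≤ R_L · ε/(1−ε) = 6.80 kΩ × 0.0880/0.9120 = 656 Ω.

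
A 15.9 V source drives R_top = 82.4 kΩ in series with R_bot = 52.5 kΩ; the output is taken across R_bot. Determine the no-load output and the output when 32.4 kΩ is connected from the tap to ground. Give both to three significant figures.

Open-circuit: V = 15.9 × 52.5/(82.4 + 52.5) = 6.19 V.
With the load, R_bot becomes R_bot‖R_L = 20.04 kΩ, so V = 15.9 × 20.04/102.4 = 3.11 V.

Unloaded: 6.19 V; loaded: 3.11 V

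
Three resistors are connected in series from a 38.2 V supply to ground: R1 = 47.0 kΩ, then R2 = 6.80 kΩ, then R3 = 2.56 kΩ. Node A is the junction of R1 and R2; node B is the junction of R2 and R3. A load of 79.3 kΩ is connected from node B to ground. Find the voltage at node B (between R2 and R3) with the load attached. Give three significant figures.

V ≈ 1.68 V

At node B, R3 is in parallel with the load: R3‖R_L = 2.480 kΩ.
Below node A the resistance is R2 + (R3‖R_L) = 9.280 kΩ, so V_A = 38.2 × 9.280/56.28 = 6.299 V.
Then V_B = V_A × (R3‖R_L)/(R2 + R3‖R_L) = 6.299 × 2.480/9.280 = 1.68 V.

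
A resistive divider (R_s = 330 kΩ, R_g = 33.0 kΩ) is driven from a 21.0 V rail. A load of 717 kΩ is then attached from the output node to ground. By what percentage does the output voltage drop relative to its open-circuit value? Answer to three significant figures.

The divider's output (Thévenin) resistance is R_s‖R_g = 30.00 kΩ.
Fractional drop under load = R_th/(R_th + R_L) = 30.00 / (30.00 + 717) = 0.04016.
So the output falls by 4.02 %.

4.02 %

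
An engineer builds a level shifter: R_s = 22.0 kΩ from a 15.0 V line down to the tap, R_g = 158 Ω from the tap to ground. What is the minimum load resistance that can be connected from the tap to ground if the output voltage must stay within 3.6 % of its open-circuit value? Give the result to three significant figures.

R_L(min) ≈ 4.20 kΩ

Output resistance R_th = R_s‖R_g = (22000 × 158)/22160 = 156.9 Ω.
The fractional drop is R_th/(R_th + R_L); requiring this ≤ 0.0360 gives R_L ≥ R_th(1/0.0360 − 1) = 156.9 × 26.78 = 4.20 kΩ.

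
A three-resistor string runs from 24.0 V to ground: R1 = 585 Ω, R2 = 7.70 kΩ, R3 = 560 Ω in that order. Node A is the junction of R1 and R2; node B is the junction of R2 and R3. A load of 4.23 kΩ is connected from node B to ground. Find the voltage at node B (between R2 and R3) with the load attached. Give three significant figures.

V ≈ 1.35 V

At node B, R3 is in parallel with the load: R3‖R_L = 494.5 Ω.
Below node A the resistance is R2 + (R3‖R_L) = 8195 Ω, so V_A = 24.0 × 8195/8780 = 22.40 V.
Then V_B = V_A × (R3‖R_L)/(R2 + R3‖R_L) = 22.40 × 494.5/8195 = 1.35 V.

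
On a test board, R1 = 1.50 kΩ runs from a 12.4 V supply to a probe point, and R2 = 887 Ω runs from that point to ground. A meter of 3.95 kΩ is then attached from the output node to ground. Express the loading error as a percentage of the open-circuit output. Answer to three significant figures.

Unloaded V = 12.4 × 887/2387 = 4.6078 V.
Loaded: R2‖R_L = 724.3 Ω, giving V = 12.4 × 724.3/2224 = 4.0380 V.
Drop = (4.6078 − 4.0380) / 4.6078 = 12.4 %.

12.4 %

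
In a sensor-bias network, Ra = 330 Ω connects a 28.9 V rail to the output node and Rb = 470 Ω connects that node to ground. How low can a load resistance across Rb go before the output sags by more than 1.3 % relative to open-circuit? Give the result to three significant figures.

R_L(min) ≈ 14.7 kΩ

Output resistance R_th = Ra‖Rb = (330 × 470)/800.0 = 193.9 Ω.
The fractional drop is R_th/(R_th + R_L); requiring this ≤ 0.0130 gives R_L ≥ R_th(1/0.0130 − 1) = 193.9 × 75.92 = 14.7 kΩ.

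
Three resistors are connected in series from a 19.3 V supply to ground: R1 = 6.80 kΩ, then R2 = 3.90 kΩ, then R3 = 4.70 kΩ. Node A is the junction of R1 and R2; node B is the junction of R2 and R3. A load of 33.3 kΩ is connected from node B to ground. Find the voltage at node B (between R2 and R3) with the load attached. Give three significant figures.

At node B, R3 is in parallel with the load: R3‖R_L = 4.119 kΩ.
Below node A the resistance is R2 + (R3‖R_L) = 8.019 kΩ, so V_A = 19.3 × 8.019/14.82 = 10.44 V.
Then V_B = V_A × (R3‖R_L)/(R2 + R3‖R_L) = 10.44 × 4.119/8.019 = 5.36 V.

V ≈ 5.36 V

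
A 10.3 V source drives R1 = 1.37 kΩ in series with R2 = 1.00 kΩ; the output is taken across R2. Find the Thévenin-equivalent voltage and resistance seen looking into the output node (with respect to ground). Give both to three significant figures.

V_th = 4.35 V, R_th = 578 Ω

V_th is the open-circuit tap voltage: 10.3 × 1.00/(1.37 + 1.00) = 4.35 V.
With the supply zeroed, R1 and R2 appear in parallel from the tap: R_th = R1‖R2 = (1.37 × 1.00)/2.370 = 578 Ω.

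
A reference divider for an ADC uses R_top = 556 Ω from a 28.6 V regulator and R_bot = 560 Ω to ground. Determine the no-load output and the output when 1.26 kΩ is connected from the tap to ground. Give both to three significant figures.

Open-circuit: V = 28.6 × 560/(556 + 560) = 14.4 V.
With the load, R_bot becomes R_bot‖R_L = 387.7 Ω, so V = 28.6 × 387.7/943.7 = 11.7 V.

Unloaded: 14.4 V; loaded: 11.7 V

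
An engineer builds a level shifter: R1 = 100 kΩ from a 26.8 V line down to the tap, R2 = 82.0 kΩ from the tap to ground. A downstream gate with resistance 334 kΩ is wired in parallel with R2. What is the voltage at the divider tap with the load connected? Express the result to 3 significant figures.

V_out ≈ 10.6 V

The load sits in parallel with R2: R2‖R_L = (82.0 × 334) / (82.0 + 334) = 65.84 kΩ.
V_out = 26.8 × 65.84 / (100 + 65.84) = 26.8 × 65.84/165.8 = 10.6 V.
(Unloaded it would have been 12.1 V.)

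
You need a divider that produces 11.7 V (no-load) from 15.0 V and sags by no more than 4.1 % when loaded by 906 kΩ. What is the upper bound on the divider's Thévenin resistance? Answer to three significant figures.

Loading drop = R_th/(R_th + R_L) ≤ 0.0410, so R_th ≤ R_L · ε/(1−ε) = 906 kΩ × 0.0410/0.9590 = 38.7 kΩ.
(Any R1, R2 with R2/(R1+R2) = 0.780 and R1‖R2 ≤ 38.7 kΩ will meet the spec.)

R_th ≤ 38.7 kΩ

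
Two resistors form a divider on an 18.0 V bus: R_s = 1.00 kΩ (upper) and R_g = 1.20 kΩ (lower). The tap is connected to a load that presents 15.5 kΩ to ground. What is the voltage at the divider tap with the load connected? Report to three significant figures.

V_out ≈ 9.48 V

The load sits in parallel with R_g: R_g‖R_L = (1.20 × 15.5) / (1.20 + 15.5) = 1.114 kΩ.
V_out = 18.0 × 1.114 / (1.00 + 1.114) = 18.0 × 1.114/2.114 = 9.48 V.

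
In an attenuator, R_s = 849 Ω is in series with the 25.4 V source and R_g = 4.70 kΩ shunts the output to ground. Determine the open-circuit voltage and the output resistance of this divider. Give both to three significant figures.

V_th is the open-circuit tap voltage: 25.4 × 4700/(849 + 4700) = 21.5 V.
With the supply zeroed, R_s and R_g appear in parallel from the tap: R_th = R_s‖R_g = (849 × 4700)/5549 = 719 Ω.

V_th = 21.5 V, R_th = 719 Ω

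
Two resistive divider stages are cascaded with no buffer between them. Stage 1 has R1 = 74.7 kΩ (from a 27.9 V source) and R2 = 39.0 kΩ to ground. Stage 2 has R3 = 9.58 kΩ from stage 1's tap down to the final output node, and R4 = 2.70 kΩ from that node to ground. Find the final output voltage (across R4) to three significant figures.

V_out ≈ 0.682 V

Stage 2 presents R3+R4 = 12.28 kΩ as a load on stage 1's tap.
Stage 1's lower leg becomes R2‖(R3+R4) = 9.339 kΩ, so V_mid = 27.9 × 9.339/84.04 = 3.101 V.
Stage 2 is itself unloaded: V_out = V_mid × R4/(R3+R4) = 3.101 × 2.70/12.28 = 0.682 V.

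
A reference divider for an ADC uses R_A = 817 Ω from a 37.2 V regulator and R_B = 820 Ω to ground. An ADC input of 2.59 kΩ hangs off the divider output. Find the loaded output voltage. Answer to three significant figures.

V_out ≈ 16.1 V

The load sits in parallel with R_B: R_B‖R_L = (820 × 2590) / (820 + 2590) = 622.8 Ω.
V_out = 37.2 × 622.8 / (817 + 622.8) = 37.2 × 622.8/1440 = 16.1 V.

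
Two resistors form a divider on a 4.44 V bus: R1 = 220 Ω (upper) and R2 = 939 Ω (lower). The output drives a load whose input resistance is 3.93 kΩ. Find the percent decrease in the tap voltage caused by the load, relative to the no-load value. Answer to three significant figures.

4.34 %

The divider's output (Thévenin) resistance is R1‖R2 = 178.2 Ω.
Fractional drop under load = R_th/(R_th + R_L) = 178.2 / (178.2 + 3930) = 0.04339.
So the output falls by 4.34 %.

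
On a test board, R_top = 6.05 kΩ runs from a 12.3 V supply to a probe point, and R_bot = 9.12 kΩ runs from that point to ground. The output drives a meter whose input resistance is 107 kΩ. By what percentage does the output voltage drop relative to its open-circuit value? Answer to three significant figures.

The divider's output (Thévenin) resistance is R_top‖R_bot = 3.637 kΩ.
Fractional drop under load = R_th/(R_th + R_L) = 3.637 / (3.637 + 107) = 0.03287.
So the output falls by 3.29 %.

3.29 %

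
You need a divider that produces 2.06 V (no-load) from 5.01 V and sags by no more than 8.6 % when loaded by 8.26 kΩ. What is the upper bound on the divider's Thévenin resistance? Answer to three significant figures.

R_th ≤ 777 Ω

Loading drop = R_th/(R_th + R_L) ≤ 0.0860, so R_th ≤ R_L · ε/(1−ε) = 8.26 kΩ × 0.0860/0.9140 = 777 Ω.
(Any R1, R2 with R2/(R1+R2) = 0.411 and R1‖R2 ≤ 777 Ω will meet the spec.)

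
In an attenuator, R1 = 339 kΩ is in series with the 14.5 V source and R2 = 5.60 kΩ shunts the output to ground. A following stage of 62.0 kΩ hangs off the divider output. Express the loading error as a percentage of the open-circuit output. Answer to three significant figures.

8.16 %

The divider's output (Thévenin) resistance is R1‖R2 = 5.509 kΩ.
Fractional drop under load = R_th/(R_th + R_L) = 5.509 / (5.509 + 62.0) = 0.08160.
So the output falls by 8.16 %.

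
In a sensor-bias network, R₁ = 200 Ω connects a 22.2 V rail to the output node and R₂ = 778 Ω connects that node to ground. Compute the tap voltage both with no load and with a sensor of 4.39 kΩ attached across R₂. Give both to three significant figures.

Open-circuit: V = 22.2 × 778/(200 + 778) = 17.7 V.
With the load, R₂ becomes R₂‖R_L = 660.9 Ω, so V = 22.2 × 660.9/860.9 = 17.0 V.

Unloaded: 17.7 V; loaded: 17.0 V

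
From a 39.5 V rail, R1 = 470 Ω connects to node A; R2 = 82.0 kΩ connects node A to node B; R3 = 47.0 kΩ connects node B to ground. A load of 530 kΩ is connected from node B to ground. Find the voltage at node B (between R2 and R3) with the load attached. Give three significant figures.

V ≈ 13.6 V

At node B, R3 is in parallel with the load: R3‖R_L = 43170 Ω.
Below node A the resistance is R2 + (R3‖R_L) = 125200 Ω, so V_A = 39.5 × 125200/125600 = 39.35 V.
Then V_B = V_A × (R3‖R_L)/(R2 + R3‖R_L) = 39.35 × 43170/125200 = 13.6 V.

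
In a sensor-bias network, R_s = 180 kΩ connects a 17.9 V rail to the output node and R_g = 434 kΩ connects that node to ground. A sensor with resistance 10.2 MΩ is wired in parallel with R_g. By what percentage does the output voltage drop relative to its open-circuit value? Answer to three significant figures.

The divider's output (Thévenin) resistance is R_s‖R_g = 127.2 kΩ.
Fractional drop under load = R_th/(R_th + R_L) = 127.2 / (127.2 + 10200) = 0.01232.
So the output falls by 1.23 %.

1.23 %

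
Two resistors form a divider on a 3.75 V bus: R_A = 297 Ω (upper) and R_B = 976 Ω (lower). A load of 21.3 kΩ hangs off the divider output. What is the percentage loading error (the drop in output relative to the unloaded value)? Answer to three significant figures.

1.06 %

The divider's output (Thévenin) resistance is R_A‖R_B = 227.7 Ω.
Fractional drop under load = R_th/(R_th + R_L) = 227.7 / (227.7 + 21300) = 0.01058.
So the output falls by 1.06 %.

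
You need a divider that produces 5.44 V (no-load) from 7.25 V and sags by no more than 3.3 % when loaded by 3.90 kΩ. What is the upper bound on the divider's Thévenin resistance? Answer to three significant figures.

Loading drop = R_th/(R_th + R_L) ≤ 0.0330, so R_th ≤ R_L · ε/(1−ε) = 3.90 kΩ × 0.0330/0.9670 = 133 Ω.
(Any R1, R2 with R2/(R1+R2) = 0.750 and R1‖R2 ≤ 133 Ω will meet the spec.)

R_th ≤ 133 Ω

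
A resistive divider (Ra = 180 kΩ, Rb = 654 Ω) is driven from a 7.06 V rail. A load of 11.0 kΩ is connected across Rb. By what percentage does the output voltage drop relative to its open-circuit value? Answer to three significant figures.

The divider's output (Thévenin) resistance is Ra‖Rb = 651.6 Ω.
Fractional drop under load = R_th/(R_th + R_L) = 651.6 / (651.6 + 11000) = 0.05593.
So the output falls by 5.59 %.

5.59 %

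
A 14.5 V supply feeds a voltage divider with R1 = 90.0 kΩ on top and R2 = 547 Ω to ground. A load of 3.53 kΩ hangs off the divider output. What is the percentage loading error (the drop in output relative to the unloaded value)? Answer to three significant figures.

13.3 %

The divider's output (Thévenin) resistance is R1‖R2 = 543.7 Ω.
Fractional drop under load = R_th/(R_th + R_L) = 543.7 / (543.7 + 3530) = 0.1335.
So the output falls by 13.3 %.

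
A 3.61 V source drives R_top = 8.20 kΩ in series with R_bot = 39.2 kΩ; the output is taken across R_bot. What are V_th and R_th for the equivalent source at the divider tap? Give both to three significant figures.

V_th = 2.99 V, R_th = 6.78 kΩ

V_th is the open-circuit tap voltage: 3.61 × 39.2/(8.20 + 39.2) = 2.99 V.
With the supply zeroed, R_top and R_bot appear in parallel from the tap: R_th = R_top‖R_bot = (8.20 × 39.2)/47.40 = 6.78 kΩ.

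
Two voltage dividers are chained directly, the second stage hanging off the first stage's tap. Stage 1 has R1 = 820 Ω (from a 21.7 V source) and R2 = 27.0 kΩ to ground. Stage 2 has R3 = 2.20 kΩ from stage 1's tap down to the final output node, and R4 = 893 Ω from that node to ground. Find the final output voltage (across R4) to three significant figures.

V_out ≈ 4.84 V

Stage 2 presents R3+R4 = 3093 Ω as a load on stage 1's tap.
Stage 1's lower leg becomes R2‖(R3+R4) = 2775 Ω, so V_mid = 21.7 × 2775/3595 = 16.75 V.
Stage 2 is itself unloaded: V_out = V_mid × R4/(R3+R4) = 16.75 × 893/3093 = 4.84 V.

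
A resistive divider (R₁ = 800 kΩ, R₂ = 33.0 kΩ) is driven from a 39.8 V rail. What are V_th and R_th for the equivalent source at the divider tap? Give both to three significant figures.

V_th = 1.58 V, R_th = 31.7 kΩ

V_th is the open-circuit tap voltage: 39.8 × 33.0/(800 + 33.0) = 1.58 V.
With the supply zeroed, R₁ and R₂ appear in parallel from the tap: R_th = R₁‖R₂ = (800 × 33.0)/833.0 = 31.7 kΩ.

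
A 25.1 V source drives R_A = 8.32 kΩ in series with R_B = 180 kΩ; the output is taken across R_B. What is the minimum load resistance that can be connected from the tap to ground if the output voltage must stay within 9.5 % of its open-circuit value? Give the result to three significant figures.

Output resistance R_th = R_A‖R_B = (8.32 × 180)/188.3 = 7.952 kΩ.
The fractional drop is R_th/(R_th + R_L); requiring this ≤ 0.0950 gives R_L ≥ R_th(1/0.0950 − 1) = 7.952 × 9.526 = 75.8 kΩ.

R_L(min) ≈ 75.8 kΩ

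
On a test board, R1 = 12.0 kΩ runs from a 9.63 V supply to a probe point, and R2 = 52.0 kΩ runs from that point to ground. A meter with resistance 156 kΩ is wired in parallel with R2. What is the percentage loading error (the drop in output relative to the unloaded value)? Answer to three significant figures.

5.88 %

The divider's output (Thévenin) resistance is R1‖R2 = 9.750 kΩ.
Fractional drop under load = R_th/(R_th + R_L) = 9.750 / (9.750 + 156) = 0.05882.
So the output falls by 5.88 %.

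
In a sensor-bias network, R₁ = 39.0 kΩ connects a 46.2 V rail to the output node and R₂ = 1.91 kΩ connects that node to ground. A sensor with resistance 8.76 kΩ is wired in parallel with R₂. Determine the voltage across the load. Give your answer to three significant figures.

V_out ≈ 1.79 V

The load sits in parallel with R₂: R₂‖R_L = (1.91 × 8.76) / (1.91 + 8.76) = 1.568 kΩ.
V_out = 46.2 × 1.568 / (39.0 + 1.568) = 46.2 × 1.568/40.57 = 1.79 V.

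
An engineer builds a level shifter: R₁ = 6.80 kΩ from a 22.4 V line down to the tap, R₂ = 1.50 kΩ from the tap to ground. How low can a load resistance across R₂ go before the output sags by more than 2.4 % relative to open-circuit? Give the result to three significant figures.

R_L(min) ≈ 50.0 kΩ

Output resistance R_th = R₁‖R₂ = (6.80 × 1.50)/8.300 = 1.229 kΩ.
The fractional drop is R_th/(R_th + R_L); requiring this ≤ 0.0240 gives R_L ≥ R_th(1/0.0240 − 1) = 1.229 × 40.67 = 50.0 kΩ.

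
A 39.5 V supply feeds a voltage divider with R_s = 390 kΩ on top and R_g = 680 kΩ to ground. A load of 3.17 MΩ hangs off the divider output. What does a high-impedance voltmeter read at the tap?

The load sits in parallel with R_g: R_g‖R_L = (680 × 3170) / (680 + 3170) = 559.9 kΩ.
V_out = 39.5 × 559.9 / (390 + 559.9) = 39.5 × 559.9/949.9 = 23.3 V.

V_out ≈ 23.3 V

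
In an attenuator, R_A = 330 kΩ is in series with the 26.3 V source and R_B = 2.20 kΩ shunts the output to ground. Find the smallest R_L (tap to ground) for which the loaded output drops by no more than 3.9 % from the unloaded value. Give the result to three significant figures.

Output resistance R_th = R_A‖R_B = (330 × 2.20)/332.2 = 2.185 kΩ.
The fractional drop is R_th/(R_th + R_L); requiring this ≤ 0.0390 gives R_L ≥ R_th(1/0.0390 − 1) = 2.185 × 24.64 = 53.9 kΩ.

R_L(min) ≈ 53.9 kΩ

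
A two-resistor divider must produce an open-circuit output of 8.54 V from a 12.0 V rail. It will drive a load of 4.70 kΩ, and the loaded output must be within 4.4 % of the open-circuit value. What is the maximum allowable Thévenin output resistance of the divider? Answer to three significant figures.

Loading drop = R_th/(R_th + R_L) ≤ 0.0440, so R_th ≤ R_L · ε/(1−ε) = 4.70 kΩ × 0.0440/0.9560 = 216 Ω.
(Any R1, R2 with R2/(R1+R2) = 0.712 and R1‖R2 ≤ 216 Ω will meet the spec.)

R_th ≤ 216 Ω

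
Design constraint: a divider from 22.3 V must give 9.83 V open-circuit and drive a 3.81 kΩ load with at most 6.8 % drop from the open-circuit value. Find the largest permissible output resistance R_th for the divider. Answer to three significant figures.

R_th ≤ 278 Ω

Loading drop = R_th/(R_th + R_L) ≤ 0.0680, so R_th ≤ R_L · ε/(1−ε) = 3.81 kΩ × 0.0680/0.9320 = 278 Ω.
(Any R1, R2 with R2/(R1+R2) = 0.441 and R1‖R2 ≤ 278 Ω will meet the spec.)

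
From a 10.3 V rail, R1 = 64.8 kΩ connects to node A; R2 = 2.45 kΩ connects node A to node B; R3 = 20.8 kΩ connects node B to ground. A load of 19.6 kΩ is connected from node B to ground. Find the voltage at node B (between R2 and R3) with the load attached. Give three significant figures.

At node B, R3 is in parallel with the load: R3‖R_L = 10.09 kΩ.
Below node A the resistance is R2 + (R3‖R_L) = 12.54 kΩ, so V_A = 10.3 × 12.54/77.34 = 1.670 V.
Then V_B = V_A × (R3‖R_L)/(R2 + R3‖R_L) = 1.670 × 10.09/12.54 = 1.34 V.

V ≈ 1.34 V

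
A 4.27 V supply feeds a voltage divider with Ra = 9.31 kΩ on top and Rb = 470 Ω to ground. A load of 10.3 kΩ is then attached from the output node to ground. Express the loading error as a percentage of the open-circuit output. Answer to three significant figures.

The divider's output (Thévenin) resistance is Ra‖Rb = 447.4 Ω.
Fractional drop under load = R_th/(R_th + R_L) = 447.4 / (447.4 + 10300) = 0.04163.
So the output falls by 4.16 %.

4.16 %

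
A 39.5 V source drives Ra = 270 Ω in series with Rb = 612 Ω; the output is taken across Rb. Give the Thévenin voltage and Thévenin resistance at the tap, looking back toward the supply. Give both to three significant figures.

V_th = 27.4 V, R_th = 187 Ω

V_th is the open-circuit tap voltage: 39.5 × 612/(270 + 612) = 27.4 V.
With the supply zeroed, Ra and Rb appear in parallel from the tap: R_th = Ra‖Rb = (270 × 612)/882.0 = 187 Ω.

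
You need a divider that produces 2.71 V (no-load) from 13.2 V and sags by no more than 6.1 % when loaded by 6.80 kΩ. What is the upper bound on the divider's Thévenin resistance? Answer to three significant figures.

R_th ≤ 442 Ω

Loading drop = R_th/(R_th + R_L) ≤ 0.0610, so R_th ≤ R_L · ε/(1−ε) = 6.80 kΩ × 0.0610/0.9390 = 442 Ω.
(Any R1, R2 with R2/(R1+R2) = 0.205 and R1‖R2 ≤ 442 Ω will meet the spec.)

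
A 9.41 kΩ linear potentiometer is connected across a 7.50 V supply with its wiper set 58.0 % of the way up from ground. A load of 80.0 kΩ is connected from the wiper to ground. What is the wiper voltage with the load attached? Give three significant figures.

V ≈ 4.23 V

The wiper splits the pot into (1−α)R = 3.952 kΩ above and αR = 5.458 kΩ below.
Lower section ‖ load = 5.109 kΩ.
V_wiper = 7.50 × 5.109/(3.952 + 5.109) = 4.23 V.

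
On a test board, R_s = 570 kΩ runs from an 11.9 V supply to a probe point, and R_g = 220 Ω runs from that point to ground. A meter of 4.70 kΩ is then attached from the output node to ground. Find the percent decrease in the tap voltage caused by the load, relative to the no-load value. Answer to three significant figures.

4.47 %

The divider's output (Thévenin) resistance is R_s‖R_g = 219.9 Ω.
Fractional drop under load = R_th/(R_th + R_L) = 219.9 / (219.9 + 4700) = 0.04470.
So the output falls by 4.47 %.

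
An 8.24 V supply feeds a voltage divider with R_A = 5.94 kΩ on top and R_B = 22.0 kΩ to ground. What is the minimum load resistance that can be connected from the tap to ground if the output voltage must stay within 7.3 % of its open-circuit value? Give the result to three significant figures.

Output resistance R_th = R_A‖R_B = (5.94 × 22.0)/27.94 = 4.677 kΩ.
The fractional drop is R_th/(R_th + R_L); requiring this ≤ 0.0730 gives R_L ≥ R_th(1/0.0730 − 1) = 4.677 × 12.70 = 59.4 kΩ.

R_L(min) ≈ 59.4 kΩ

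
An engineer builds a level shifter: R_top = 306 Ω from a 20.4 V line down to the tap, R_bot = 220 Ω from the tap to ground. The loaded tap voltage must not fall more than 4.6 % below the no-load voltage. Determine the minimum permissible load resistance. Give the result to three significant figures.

Output resistance R_th = R_top‖R_bot = (306 × 220)/526.0 = 128.0 Ω.
The fractional drop is R_th/(R_th + R_L); requiring this ≤ 0.0460 gives R_L ≥ R_th(1/0.0460 − 1) = 128.0 × 20.74 = 2.65 kΩ.

R_L(min) ≈ 2.65 kΩ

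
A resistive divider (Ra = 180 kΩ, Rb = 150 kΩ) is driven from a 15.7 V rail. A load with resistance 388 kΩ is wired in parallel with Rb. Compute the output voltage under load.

V_out ≈ 5.89 V

The load sits in parallel with Rb: Rb‖R_L = (150 × 388) / (150 + 388) = 108.2 kΩ.
V_out = 15.7 × 108.2 / (180 + 108.2) = 15.7 × 108.2/288.2 = 5.89 V.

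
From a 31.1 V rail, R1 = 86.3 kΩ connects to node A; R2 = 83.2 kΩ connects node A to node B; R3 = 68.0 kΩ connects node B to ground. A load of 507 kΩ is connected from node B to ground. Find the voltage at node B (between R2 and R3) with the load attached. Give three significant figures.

At node B, R3 is in parallel with the load: R3‖R_L = 59.96 kΩ.
Below node A the resistance is R2 + (R3‖R_L) = 143.2 kΩ, so V_A = 31.1 × 143.2/229.5 = 19.40 V.
Then V_B = V_A × (R3‖R_L)/(R2 + R3‖R_L) = 19.40 × 59.96/143.2 = 8.13 V.

V ≈ 8.13 V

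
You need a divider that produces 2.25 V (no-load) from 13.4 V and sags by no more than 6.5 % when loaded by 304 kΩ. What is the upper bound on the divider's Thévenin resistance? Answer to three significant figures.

Loading drop = R_th/(R_th + R_L) ≤ 0.0650, so R_th ≤ R_L · ε/(1−ε) = 304 kΩ × 0.0650/0.9350 = 21.1 kΩ.
(Any R1, R2 with R2/(R1+R2) = 0.168 and R1‖R2 ≤ 21.1 kΩ will meet the spec.)

R_th ≤ 21.1 kΩ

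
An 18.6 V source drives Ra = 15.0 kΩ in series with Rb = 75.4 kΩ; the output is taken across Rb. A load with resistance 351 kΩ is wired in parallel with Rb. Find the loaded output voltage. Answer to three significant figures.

V_out ≈ 15.0 V

The load sits in parallel with Rb: Rb‖R_L = (75.4 × 351) / (75.4 + 351) = 62.07 kΩ.
V_out = 18.6 × 62.07 / (15.0 + 62.07) = 18.6 × 62.07/77.07 = 15.0 V.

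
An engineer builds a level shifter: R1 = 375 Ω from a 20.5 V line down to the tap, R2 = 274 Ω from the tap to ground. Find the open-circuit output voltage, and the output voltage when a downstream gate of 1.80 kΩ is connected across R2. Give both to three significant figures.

Unloaded: 8.65 V; loaded: 7.96 V

Open-circuit: V = 20.5 × 274/(375 + 274) = 8.65 V.
With the load, R2 becomes R2‖R_L = 237.8 Ω, so V = 20.5 × 237.8/612.8 = 7.96 V.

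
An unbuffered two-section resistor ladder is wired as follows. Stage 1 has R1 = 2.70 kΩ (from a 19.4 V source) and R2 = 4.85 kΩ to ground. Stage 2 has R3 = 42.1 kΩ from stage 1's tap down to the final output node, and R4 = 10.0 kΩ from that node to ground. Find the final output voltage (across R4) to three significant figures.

V_out ≈ 2.31 V

Stage 2 presents R3+R4 = 52.10 kΩ as a load on stage 1's tap.
Stage 1's lower leg becomes R2‖(R3+R4) = 4.437 kΩ, so V_mid = 19.4 × 4.437/7.137 = 12.06 V.
Stage 2 is itself unloaded: V_out = V_mid × R4/(R3+R4) = 12.06 × 10.0/52.10 = 2.31 V.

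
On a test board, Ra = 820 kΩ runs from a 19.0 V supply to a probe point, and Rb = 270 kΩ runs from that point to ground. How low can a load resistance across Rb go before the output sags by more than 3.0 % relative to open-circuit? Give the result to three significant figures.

Output resistance R_th = Ra‖Rb = (820 × 270)/1090 = 203.1 kΩ.
The fractional drop is R_th/(R_th + R_L); requiring this ≤ 0.0300 gives R_L ≥ R_th(1/0.0300 − 1) = 203.1 × 32.33 = 6.57 MΩ.

R_L(min) ≈ 6.57 MΩ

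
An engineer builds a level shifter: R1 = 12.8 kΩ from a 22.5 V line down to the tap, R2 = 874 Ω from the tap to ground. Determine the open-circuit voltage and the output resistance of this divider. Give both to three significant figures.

V_th is the open-circuit tap voltage: 22.5 × 874/(12800 + 874) = 1.44 V.
With the supply zeroed, R1 and R2 appear in parallel from the tap: R_th = R1‖R2 = (12800 × 874)/13670 = 818 Ω.

V_th = 1.44 V, R_th = 818 Ω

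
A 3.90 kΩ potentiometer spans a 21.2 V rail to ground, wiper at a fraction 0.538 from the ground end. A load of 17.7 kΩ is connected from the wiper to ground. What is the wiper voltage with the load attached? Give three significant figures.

The wiper splits the pot into (1−α)R = 1.802 kΩ above and αR = 2.098 kΩ below.
Lower section ‖ load = 1.876 kΩ.
V_wiper = 21.2 × 1.876/(1.802 + 1.876) = 10.8 V.

V ≈ 10.8 V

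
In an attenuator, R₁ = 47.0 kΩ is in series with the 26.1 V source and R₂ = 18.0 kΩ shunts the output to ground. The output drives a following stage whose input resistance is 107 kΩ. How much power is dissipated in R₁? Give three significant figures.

P ≈ 8.22 mW

Total resistance from the source is R₁ + (R₂‖R_L) = 62.41 kΩ, so I = 26.1/62.41 kΩ = 0.4182 mA.
P = I²·R₁ = (0.4182 mA)² × 47.0 kΩ = 8.22 mW.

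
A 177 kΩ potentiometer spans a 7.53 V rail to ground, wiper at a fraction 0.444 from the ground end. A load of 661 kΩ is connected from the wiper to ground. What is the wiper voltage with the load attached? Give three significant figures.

V ≈ 3.14 V

The wiper splits the pot into (1−α)R = 98.41 kΩ above and αR = 78.59 kΩ below.
Lower section ‖ load = 70.24 kΩ.
V_wiper = 7.53 × 70.24/(98.41 + 70.24) = 3.14 V.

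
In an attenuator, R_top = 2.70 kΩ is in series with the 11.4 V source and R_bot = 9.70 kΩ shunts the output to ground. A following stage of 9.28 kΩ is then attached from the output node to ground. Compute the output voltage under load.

V_out ≈ 7.26 V

The load sits in parallel with R_bot: R_bot‖R_L = (9.70 × 9.28) / (9.70 + 9.28) = 4.743 kΩ.
V_out = 11.4 × 4.743 / (2.70 + 4.743) = 11.4 × 4.743/7.443 = 7.26 V.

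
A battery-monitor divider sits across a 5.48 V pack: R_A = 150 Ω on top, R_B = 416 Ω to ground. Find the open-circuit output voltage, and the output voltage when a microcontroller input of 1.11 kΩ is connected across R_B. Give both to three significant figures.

Open-circuit: V = 5.48 × 416/(150 + 416) = 4.03 V.
With the load, R_B becomes R_B‖R_L = 302.6 Ω, so V = 5.48 × 302.6/452.6 = 3.66 V.

Unloaded: 4.03 V; loaded: 3.66 V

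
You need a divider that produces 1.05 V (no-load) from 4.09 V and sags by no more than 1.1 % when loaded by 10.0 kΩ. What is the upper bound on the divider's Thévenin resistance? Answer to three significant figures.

Loading drop = R_th/(R_th + R_L) ≤ 0.0110, so R_th ≤ R_L · ε/(1−ε) = 10.0 kΩ × 0.0110/0.9890 = 111 Ω.

R_th ≤ 111 Ω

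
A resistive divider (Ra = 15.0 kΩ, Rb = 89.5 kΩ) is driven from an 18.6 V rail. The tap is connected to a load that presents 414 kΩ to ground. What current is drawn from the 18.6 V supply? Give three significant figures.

Rb‖R_L = 73.59 kΩ, so the source sees Ra + Rb‖R_L = 88.59 kΩ.
I = 18.6 V / 88.59 kΩ = 0.210 mA.

I ≈ 0.210 mA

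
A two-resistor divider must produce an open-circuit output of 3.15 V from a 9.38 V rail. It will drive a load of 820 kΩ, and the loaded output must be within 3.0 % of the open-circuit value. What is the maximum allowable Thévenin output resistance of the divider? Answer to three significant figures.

R_th ≤ 25.4 kΩ

Loading drop = R_th/(R_th + R_L) ≤ 0.0300, so R_th ≤ R_L · ε/(1−ε) = 820 kΩ × 0.0300/0.9700 = 25.4 kΩ.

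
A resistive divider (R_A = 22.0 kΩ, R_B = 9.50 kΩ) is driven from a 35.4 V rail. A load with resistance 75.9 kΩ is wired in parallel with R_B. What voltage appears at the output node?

V_out ≈ 9.82 V

The load sits in parallel with R_B: R_B‖R_L = (9.50 × 75.9) / (9.50 + 75.9) = 8.443 kΩ.
V_out = 35.4 × 8.443 / (22.0 + 8.443) = 35.4 × 8.443/30.44 = 9.82 V.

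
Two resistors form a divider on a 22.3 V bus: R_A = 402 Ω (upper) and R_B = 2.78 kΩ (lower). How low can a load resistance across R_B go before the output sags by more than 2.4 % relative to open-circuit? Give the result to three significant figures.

Output resistance R_th = R_A‖R_B = (402 × 2780)/3182 = 351.2 Ω.
The fractional drop is R_th/(R_th + R_L); requiring this ≤ 0.0240 gives R_L ≥ R_th(1/0.0240 − 1) = 351.2 × 40.67 = 14.3 kΩ.

R_L(min) ≈ 14.3 kΩ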